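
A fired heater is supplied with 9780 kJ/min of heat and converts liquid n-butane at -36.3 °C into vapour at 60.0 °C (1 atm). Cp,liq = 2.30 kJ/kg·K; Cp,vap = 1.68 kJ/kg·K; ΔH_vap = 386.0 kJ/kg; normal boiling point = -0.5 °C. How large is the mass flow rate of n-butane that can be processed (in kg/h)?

ṁ = 1030 kg/h

Δh = 2.30×(-0.5−-36.3) + 386.0 + 1.68×(60.0−-0.5) = 569.98 kJ/kg
Q = 9780 kJ/min = 163 kJ/s = 586800 kJ/h
ṁ = Q/Δh = 586800 / 569.98 = 1029.5 kg/h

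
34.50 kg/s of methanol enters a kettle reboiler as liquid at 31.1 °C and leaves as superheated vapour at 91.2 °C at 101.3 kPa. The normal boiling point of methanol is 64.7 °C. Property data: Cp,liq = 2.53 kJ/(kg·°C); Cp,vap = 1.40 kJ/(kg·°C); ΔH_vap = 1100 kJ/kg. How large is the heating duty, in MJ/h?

liquid 31.1→64.7 °C: 85.008 kJ/kg
vaporisation at 64.7 °C: 1100 kJ/kg
vapour 64.7→91.2 °C: 37.1 kJ/kg
Δh = 85.008 + 1100 + 37.1 = 1222.1 kJ/kg
Q = ṁ·Δh = 34.50 kg/s × 1222.1 kJ/kg = 42163 kJ/s
|Q| = 42163 kW = 151790 MJ/h

Q = 152000 MJ/h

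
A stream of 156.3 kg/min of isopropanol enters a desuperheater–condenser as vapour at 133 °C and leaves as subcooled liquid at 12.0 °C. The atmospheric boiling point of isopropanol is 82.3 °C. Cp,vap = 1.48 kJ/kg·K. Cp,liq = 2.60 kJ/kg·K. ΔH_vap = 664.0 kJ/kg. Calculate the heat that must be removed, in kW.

Q_c = 2400 kW

vapour 133→82.3 °C: -75.036 kJ/kg
condensation at 82.3 °C: -664 kJ/kg
liquid 82.3→12.0 °C: -182.78 kJ/kg
Δh = -75.036 + -664 + -182.78 = -921.82 kJ/kg
Q = ṁ·Δh = 156.3 kg/min × -921.82 kJ/kg = -144080 kJ/min
|Q| = 2401.3 kW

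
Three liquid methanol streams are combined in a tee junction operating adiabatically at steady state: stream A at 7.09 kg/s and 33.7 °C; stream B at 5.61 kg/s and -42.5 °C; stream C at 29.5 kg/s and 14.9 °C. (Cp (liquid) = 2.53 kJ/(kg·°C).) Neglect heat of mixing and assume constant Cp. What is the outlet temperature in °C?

Energy balance with Q = 0: Σ ṁᵢCp,ᵢ(T_out − Tᵢ) = 0
Σ ṁᵢCp,ᵢTᵢ = 7.09×2.53×33.7 + 5.61×2.53×-42.5 + 29.5×2.53×14.9 = 1113.3
Σ ṁᵢCp,ᵢ = 7.09×2.53 + 5.61×2.53 + 29.5×2.53 = 106.77
T_out = 1113.3 / 106.77 = 10.428 °C

T_out = 10.4 °C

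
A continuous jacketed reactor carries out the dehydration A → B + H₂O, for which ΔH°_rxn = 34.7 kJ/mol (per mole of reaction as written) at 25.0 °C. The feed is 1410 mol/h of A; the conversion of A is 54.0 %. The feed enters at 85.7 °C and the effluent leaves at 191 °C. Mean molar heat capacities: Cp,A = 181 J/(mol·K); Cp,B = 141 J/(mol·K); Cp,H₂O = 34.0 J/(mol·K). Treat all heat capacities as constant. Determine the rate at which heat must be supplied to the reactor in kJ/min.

Q_in = 876 kJ/min

Extent of reaction ξ = 0.540 × 1410 = 761.4 mol/h
Reaction term: ξ·ΔH°_rxn = 761.4 × 34.7 = 26421 kJ/h
Sensible, feed 85.7→25 °C: -15491 kJ/h
Outlet flows (mol/h): A 648.6, B 761.4, H₂O 761.4
Sensible, products 25→191 °C: 41607 kJ/h
Q = ΔH = 52536 kJ/h = 14.593 kW
Heat supplied = 875.6 kJ/min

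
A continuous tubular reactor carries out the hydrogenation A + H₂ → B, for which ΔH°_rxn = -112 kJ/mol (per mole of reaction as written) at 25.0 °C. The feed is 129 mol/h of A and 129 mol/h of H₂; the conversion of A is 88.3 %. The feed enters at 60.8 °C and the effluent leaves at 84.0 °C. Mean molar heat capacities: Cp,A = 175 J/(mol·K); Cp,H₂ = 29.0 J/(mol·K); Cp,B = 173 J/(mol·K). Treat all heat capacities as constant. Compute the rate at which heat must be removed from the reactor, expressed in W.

Q_out = 3430 W

Extent of reaction ξ = 0.883 × 129 = 113.91 mol/h
Reaction term: ξ·ΔH°_rxn = 113.91 × -112 = -12758 kJ/h
Sensible, feed 60.8→25 °C: -942.11 kJ/h
Outlet flows (mol/h): A 15.093, H₂ 15.093, B 113.91
Sensible, products 25→84.0 °C: 1344.3 kJ/h
Q = ΔH = -12355 kJ/h = -3.4321 kW
Heat removed = 3432.1 W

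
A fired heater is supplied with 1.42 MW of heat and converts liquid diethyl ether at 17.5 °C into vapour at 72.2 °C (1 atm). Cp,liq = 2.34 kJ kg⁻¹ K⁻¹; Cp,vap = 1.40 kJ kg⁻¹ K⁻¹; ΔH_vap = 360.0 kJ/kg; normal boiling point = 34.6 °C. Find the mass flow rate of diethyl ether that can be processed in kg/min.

Δh = 2.34×(34.6−17.5) + 360.0 + 1.40×(72.2−34.6) = 452.65 kJ/kg
Q = 1.42 MW = 1420 kJ/s = 85200 kJ/min
ṁ = Q/Δh = 85200 / 452.65 = 188.22 kg/min

ṁ = 188 kg/min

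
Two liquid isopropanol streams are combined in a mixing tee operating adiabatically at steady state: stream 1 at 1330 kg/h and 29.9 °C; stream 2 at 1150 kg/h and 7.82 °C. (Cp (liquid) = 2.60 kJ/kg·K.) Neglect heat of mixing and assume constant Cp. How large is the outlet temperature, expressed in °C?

Adiabatic, steady state ⇒ Σ ṁᵢCp,ᵢ(T_out − Tᵢ) = 0
Σ ṁᵢCp,ᵢTᵢ = 1330×2.60×29.9 + 1150×2.60×7.82 = 126780
Σ ṁᵢCp,ᵢ = 1330×2.60 + 1150×2.60 = 6448
T_out = 126780 / 6448 = 19.661 °C

T_out = 19.7 °C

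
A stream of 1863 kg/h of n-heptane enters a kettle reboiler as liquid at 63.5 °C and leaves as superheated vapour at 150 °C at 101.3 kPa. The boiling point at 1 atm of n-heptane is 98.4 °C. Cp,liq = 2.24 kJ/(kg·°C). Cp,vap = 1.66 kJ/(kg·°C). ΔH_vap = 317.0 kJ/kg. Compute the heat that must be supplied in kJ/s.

liquid 63.5→98.4 °C: 78.176 kJ/kg
vaporisation at 98.4 °C: 317 kJ/kg
vapour 98.4→150 °C: 85.656 kJ/kg
Δh = 78.176 + 317 + 85.656 = 480.83 kJ/kg
Q = ṁ·Δh = 1863 kg/h × 480.83 kJ/kg = 895790 kJ/h
|Q| = 248.83 kW

Q = 249 kJ/s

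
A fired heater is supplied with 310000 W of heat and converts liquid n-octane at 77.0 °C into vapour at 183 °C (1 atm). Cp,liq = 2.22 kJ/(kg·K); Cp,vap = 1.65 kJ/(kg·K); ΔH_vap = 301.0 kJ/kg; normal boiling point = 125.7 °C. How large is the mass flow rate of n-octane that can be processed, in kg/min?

Δh = 2.22×(125.7−77.0) + 301.0 + 1.65×(183−125.7) = 503.66 kJ/kg
Q = 310000 W = 310 kJ/s = 18600 kJ/min
ṁ = Q/Δh = 18600 / 503.66 = 36.93 kg/min

ṁ = 36.9 kg/min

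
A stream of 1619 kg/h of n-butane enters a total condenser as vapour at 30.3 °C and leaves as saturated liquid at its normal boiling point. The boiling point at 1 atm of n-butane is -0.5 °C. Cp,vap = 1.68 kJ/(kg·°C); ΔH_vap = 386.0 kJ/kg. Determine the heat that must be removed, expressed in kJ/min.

Q_c = 11800 kJ/min

vapour 30.3→-0.5 °C: -51.744 kJ/kg
condensation at -0.5 °C: -386 kJ/kg
Δh = -51.744 + -386 = -437.74 kJ/kg
Q = ṁ·Δh = 1619 kg/h × -437.74 kJ/kg = -708710 kJ/h
|Q| = 196.86 kW = 11812 kJ/min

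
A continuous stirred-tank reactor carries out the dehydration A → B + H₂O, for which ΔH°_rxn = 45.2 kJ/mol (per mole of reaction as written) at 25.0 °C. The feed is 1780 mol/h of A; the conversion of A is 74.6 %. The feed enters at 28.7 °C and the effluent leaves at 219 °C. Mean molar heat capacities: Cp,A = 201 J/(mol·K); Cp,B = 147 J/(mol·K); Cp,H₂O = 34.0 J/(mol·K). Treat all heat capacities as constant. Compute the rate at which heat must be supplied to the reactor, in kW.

Extent of reaction ξ = 0.746 × 1780 = 1327.9 mol/h
Reaction term: ξ·ΔH°_rxn = 1327.9 × 45.2 = 60020 kJ/h
Sensible, feed 28.7→25 °C: -1323.8 kJ/h
Outlet flows (mol/h): A 452.12, B 1327.9, H₂O 1327.9
Sensible, products 25→219 °C: 64257 kJ/h
Q = ΔH = 122950 kJ/h = 34.154 kW
Heat supplied = 34.154 kW

Q_in = 34.2 kW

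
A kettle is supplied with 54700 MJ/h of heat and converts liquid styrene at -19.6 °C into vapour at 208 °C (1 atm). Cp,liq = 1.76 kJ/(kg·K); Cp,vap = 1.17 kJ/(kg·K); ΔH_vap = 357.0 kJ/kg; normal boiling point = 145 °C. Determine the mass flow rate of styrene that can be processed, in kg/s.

Δh = 1.76×(145−-19.6) + 357.0 + 1.17×(208−145) = 720.41 kJ/kg
Q = 54700 MJ/h = 15194 kJ/s = 15194 kJ/s
ṁ = Q/Δh = 15194 / 720.41 = 21.092 kg/s

ṁ = 21.1 kg/s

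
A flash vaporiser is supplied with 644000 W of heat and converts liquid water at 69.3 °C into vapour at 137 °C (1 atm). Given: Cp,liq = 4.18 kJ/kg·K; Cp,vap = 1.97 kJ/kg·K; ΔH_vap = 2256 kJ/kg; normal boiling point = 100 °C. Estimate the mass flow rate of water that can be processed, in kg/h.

Δh = 4.18×(100−69.3) + 2256 + 1.97×(137−100) = 2457.2 kJ/kg
Q = 644000 W = 644 kJ/s = 2.3184e+06 kJ/h
ṁ = Q/Δh = 2.3184e+06 / 2457.2 = 943.51 kg/h

ṁ = 944 kg/h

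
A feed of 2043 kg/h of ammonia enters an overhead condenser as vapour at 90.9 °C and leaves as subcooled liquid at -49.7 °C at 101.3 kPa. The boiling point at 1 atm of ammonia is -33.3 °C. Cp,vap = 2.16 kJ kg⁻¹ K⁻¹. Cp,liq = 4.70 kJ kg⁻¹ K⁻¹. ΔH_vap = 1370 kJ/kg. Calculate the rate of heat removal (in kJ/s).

Q_c = 973 kJ/s

vapour 90.9→-33.3 °C: -268.27 kJ/kg
condensation at -33.3 °C: -1370 kJ/kg
liquid -33.3→-49.7 °C: -77.08 kJ/kg
Δh = -268.27 + -1370 + -77.08 = -1715.4 kJ/kg
Q = ṁ·Δh = 2043 kg/h × -1715.4 kJ/kg = -3.5045e+06 kJ/h
|Q| = 973.46 kW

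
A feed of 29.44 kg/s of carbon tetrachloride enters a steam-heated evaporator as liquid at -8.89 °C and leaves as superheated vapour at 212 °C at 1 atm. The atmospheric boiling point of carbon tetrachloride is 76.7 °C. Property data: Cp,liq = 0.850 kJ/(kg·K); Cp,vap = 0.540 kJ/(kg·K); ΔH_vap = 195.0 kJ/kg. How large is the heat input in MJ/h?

liquid -8.89→76.7 °C: 72.752 kJ/kg
vaporisation at 76.7 °C: 195 kJ/kg
vapour 76.7→212 °C: 73.062 kJ/kg
Δh = 72.752 + 195 + 73.062 = 340.81 kJ/kg
Q = ṁ·Δh = 29.44 kg/s × 340.81 kJ/kg = 10034 kJ/s
|Q| = 10034 kW = 36121 MJ/h

Q = 36100 MJ/h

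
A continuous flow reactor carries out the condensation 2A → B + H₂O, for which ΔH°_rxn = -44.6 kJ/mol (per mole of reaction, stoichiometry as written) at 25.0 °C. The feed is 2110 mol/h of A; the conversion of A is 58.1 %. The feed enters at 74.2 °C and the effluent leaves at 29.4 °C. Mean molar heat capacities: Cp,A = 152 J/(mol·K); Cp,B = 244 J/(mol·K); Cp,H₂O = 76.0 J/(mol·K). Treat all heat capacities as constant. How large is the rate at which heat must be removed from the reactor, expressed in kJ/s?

Extent of reaction ξ = 0.581 × 2110 / 2 = 612.95 mol/h
Reaction term: ξ·ΔH°_rxn = 612.95 × -44.6 = -27338 kJ/h
Sensible, feed 74.2→25 °C: -15779 kJ/h
Outlet flows (mol/h): A 884.09, B 612.95, H₂O 612.95
Sensible, products 25→29.4 °C: 1454.3 kJ/h
Q = ΔH = -41663 kJ/h = -11.573 kW
Heat removed = 11.573 kJ/s

Q_out = 11.6 kJ/s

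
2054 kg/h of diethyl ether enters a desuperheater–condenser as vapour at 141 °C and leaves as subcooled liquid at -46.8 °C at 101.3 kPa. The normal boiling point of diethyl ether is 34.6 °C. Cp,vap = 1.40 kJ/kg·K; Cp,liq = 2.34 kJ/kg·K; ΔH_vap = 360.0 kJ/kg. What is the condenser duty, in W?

Q_c = 399000 W

vapour 141→34.6 °C: -148.96 kJ/kg
condensation at 34.6 °C: -360 kJ/kg
liquid 34.6→-46.8 °C: -190.48 kJ/kg
Δh = -148.96 + -360 + -190.48 = -699.44 kJ/kg
Q = ṁ·Δh = 2054 kg/h × -699.44 kJ/kg = -1.4366e+06 kJ/h
|Q| = 399.07 kW = 399070 W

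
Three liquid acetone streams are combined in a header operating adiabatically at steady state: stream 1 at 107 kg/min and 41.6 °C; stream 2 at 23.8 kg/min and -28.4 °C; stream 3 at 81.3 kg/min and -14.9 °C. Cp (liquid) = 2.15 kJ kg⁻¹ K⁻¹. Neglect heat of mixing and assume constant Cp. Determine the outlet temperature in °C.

T_out = 12.1 °C

No heat crosses the boundary, so H_out = H_in.
Σ ṁᵢCp,ᵢTᵢ = 107×2.15×41.6 + 23.8×2.15×-28.4 + 81.3×2.15×-14.9 = 5512.4
Σ ṁᵢCp,ᵢ = 107×2.15 + 23.8×2.15 + 81.3×2.15 = 456.01
T_out = 5512.4 / 456.01 = 12.088 °C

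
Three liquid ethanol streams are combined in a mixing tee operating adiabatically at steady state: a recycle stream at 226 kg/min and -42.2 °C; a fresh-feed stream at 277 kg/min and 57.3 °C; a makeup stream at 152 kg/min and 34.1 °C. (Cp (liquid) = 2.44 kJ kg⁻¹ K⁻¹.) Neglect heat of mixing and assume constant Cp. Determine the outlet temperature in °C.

Adiabatic, steady state ⇒ Σ ṁᵢCp,ᵢ(T_out − Tᵢ) = 0
T_out = Σ ṁᵢCp,ᵢTᵢ / Σ ṁᵢCp,ᵢ
      = 28104 / 1598.2 = 17.585 °C

T_out = 17.6 °C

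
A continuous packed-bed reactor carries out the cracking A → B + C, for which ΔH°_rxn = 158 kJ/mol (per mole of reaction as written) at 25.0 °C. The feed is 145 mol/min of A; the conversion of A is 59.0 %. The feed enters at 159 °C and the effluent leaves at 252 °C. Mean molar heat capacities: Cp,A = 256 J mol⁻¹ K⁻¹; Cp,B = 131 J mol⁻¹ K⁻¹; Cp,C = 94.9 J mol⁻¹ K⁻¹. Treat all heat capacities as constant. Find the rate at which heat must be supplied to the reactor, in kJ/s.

Extent of reaction ξ = 0.590 × 145 = 85.55 mol/min
Reaction term: ξ·ΔH°_rxn = 85.55 × 158 = 13517 kJ/min
Sensible, feed 159→25 °C: -4974.1 kJ/min
Outlet flows (mol/min): A 59.45, B 85.55, C 85.55
Sensible, products 25→252 °C: 7841.7 kJ/min
Q = ΔH = 16385 kJ/min = 273.08 kW
Heat supplied = 273.08 kJ/s

Q_in = 273 kJ/s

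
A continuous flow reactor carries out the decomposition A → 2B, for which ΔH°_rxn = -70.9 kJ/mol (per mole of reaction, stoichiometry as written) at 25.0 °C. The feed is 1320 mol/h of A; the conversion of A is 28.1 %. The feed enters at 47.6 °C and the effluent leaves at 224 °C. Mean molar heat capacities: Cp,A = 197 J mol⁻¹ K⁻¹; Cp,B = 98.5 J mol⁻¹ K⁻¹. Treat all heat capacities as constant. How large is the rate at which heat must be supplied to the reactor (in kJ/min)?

Extent of reaction ξ = 0.281 × 1320 = 370.92 mol/h
Reaction term: ξ·ΔH°_rxn = 370.92 × -70.9 = -26298 kJ/h
Sensible, feed 47.6→25 °C: -5876.9 kJ/h
Outlet flows (mol/h): A 949.08, B 741.84
Sensible, products 25→224 °C: 51748 kJ/h
Q = ΔH = 19573 kJ/h = 5.4369 kW
Heat supplied = 326.21 kJ/min

Q_in = 326 kJ/min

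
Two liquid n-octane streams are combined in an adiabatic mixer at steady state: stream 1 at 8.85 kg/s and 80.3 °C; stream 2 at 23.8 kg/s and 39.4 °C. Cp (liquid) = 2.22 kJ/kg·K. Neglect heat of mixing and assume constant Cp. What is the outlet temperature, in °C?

Adiabatic, steady state ⇒ Σ ṁᵢCp,ᵢ(T_out − Tᵢ) = 0
T_out = Σ ṁᵢCp,ᵢTᵢ / Σ ṁᵢCp,ᵢ
      = 3659.4 / 72.483 = 50.486 °C

T_out = 50.5 °C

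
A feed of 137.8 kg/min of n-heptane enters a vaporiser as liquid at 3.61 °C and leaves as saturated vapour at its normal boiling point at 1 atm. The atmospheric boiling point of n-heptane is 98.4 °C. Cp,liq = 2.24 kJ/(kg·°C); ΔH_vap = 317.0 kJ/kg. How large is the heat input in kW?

liquid 3.61→98.4 °C: 212.33 kJ/kg
vaporisation at 98.4 °C: 317 kJ/kg
Δh = 212.33 + 317 = 529.33 kJ/kg
Q = ṁ·Δh = 137.8 kg/min × 529.33 kJ/kg = 72942 kJ/min
|Q| = 1215.7 kW

Q = 1220 kW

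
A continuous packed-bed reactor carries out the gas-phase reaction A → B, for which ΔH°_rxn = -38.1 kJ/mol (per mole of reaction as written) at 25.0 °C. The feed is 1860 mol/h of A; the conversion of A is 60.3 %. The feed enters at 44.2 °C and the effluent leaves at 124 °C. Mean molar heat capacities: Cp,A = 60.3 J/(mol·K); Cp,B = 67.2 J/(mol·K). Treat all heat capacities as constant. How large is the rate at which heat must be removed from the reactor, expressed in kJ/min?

Extent of reaction ξ = 0.603 × 1860 = 1121.6 mol/h
Reaction term: ξ·ΔH°_rxn = 1121.6 × -38.1 = -42732 kJ/h
Sensible, feed 44.2→25 °C: -2153.4 kJ/h
Outlet flows (mol/h): A 738.42, B 1121.6
Sensible, products 25→124 °C: 11870 kJ/h
Q = ΔH = -33016 kJ/h = -9.1711 kW
Heat removed = 550.26 kJ/min

Q_out = 550 kJ/min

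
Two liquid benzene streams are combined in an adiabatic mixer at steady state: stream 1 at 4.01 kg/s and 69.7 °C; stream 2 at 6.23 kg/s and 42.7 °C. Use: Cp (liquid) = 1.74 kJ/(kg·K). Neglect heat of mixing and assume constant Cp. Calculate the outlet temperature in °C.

Energy balance with Q = 0: Σ ṁᵢCp,ᵢ(T_out − Tᵢ) = 0
T_out = Σ ṁᵢCp,ᵢTᵢ / Σ ṁᵢCp,ᵢ
      = 949.2 / 17.818 = 53.273 °C

T_out = 53.3 °C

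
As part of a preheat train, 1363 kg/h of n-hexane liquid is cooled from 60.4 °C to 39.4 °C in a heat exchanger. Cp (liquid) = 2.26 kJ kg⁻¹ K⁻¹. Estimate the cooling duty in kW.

Q_c = 18.0 kW

Q = ṁ·Cp·ΔT = 1363 × 2.26 × (39.4 − 60.4) = -64688 kJ/h
Converting: 64688 / 3600 s = 17.969 kW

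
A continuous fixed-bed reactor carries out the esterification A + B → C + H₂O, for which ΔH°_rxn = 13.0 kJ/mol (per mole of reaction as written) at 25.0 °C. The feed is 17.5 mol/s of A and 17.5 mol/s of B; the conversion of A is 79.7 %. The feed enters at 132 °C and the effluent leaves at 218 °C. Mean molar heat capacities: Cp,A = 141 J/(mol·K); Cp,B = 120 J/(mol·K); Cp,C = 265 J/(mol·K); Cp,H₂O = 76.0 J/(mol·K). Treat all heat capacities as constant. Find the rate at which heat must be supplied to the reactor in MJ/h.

Extent of reaction ξ = 0.797 × 17.5 = 13.948 mol/s
Reaction term: ξ·ΔH°_rxn = 13.948 × 13.0 = 181.32 kJ/s
Sensible, feed 132→25 °C: -488.72 kJ/s
Outlet flows (mol/s): A 3.5525, B 3.5525, C 13.948, H₂O 13.948
Sensible, products 25→218 °C: 1096.9 kJ/s
Q = ΔH = 789.47 kJ/s = 789.47 kW
Heat supplied = 2842.1 MJ/h

Q_in = 2840 MJ/h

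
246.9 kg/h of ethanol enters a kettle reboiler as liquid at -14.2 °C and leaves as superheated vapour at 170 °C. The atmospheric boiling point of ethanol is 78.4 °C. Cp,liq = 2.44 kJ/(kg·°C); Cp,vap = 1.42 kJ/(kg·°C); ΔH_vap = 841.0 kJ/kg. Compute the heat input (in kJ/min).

Q = 4930 kJ/min

liquid -14.2→78.4 °C: 225.94 kJ/kg
vaporisation at 78.4 °C: 841 kJ/kg
vapour 78.4→170 °C: 130.07 kJ/kg
Δh = 225.94 + 841 + 130.07 = 1197 kJ/kg
Q = ṁ·Δh = 246.9 kg/h × 1197 kJ/kg = 295540 kJ/h
|Q| = 82.095 kW = 4925.7 kJ/min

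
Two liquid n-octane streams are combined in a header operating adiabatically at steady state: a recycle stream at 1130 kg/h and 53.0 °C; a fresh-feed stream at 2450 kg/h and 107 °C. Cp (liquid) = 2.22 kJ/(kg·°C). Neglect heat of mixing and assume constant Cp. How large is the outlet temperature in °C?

No heat crosses the boundary, so H_out = H_in.
Σ ṁᵢCp,ᵢTᵢ = 1130×2.22×53.0 + 2450×2.22×107 = 714930
Σ ṁᵢCp,ᵢ = 1130×2.22 + 2450×2.22 = 7947.6
T_out = 714930 / 7947.6 = 89.955 °C

T_out = 90.0 °C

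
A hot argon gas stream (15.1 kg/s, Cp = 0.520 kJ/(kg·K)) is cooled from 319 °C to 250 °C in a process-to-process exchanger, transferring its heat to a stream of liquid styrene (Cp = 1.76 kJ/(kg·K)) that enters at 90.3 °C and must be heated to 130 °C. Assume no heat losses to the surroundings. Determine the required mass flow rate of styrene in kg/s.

ṁ_c = 7.75 kg/s

Heat released by hot stream: Q = 15.1 × 0.520 × (319 − 250) = 541.79 kJ/s
Energy balance on cold side (adiabatic exchanger): Q = ṁ_c·Cp_c·(T_c,out − T_c,in)
ṁ_c = 541.79 / [1.76 × (130 − 90.3)] = 7.754 kg/s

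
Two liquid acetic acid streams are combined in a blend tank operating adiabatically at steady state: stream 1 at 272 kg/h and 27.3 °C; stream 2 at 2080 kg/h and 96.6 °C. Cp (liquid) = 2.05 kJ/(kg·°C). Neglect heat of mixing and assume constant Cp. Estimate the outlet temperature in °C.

Adiabatic, steady state ⇒ Σ ṁᵢCp,ᵢ(T_out − Tᵢ) = 0
Σ ṁᵢCp,ᵢTᵢ = 272×2.05×27.3 + 2080×2.05×96.6 = 427120
Σ ṁᵢCp,ᵢ = 272×2.05 + 2080×2.05 = 4821.6
T_out = 427120 / 4821.6 = 88.586 °C

T_out = 88.6 °C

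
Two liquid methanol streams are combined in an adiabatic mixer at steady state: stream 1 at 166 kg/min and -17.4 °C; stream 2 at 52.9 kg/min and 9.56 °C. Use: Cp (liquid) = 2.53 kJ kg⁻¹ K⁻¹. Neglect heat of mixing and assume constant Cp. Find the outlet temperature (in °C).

Adiabatic, steady state ⇒ Σ ṁᵢCp,ᵢ(T_out − Tᵢ) = 0
T_out = Σ ṁᵢCp,ᵢTᵢ / Σ ṁᵢCp,ᵢ
      = -6028.2 / 553.82 = -10.885 °C

T_out = -10.9 °C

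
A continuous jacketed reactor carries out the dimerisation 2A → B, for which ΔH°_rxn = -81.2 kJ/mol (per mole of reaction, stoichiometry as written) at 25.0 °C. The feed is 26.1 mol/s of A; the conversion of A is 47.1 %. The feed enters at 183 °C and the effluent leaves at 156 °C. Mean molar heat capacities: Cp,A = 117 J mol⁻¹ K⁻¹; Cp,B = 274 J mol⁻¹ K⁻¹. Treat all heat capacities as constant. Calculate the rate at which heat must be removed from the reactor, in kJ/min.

Extent of reaction ξ = 0.471 × 26.1 / 2 = 6.1466 mol/s
Reaction term: ξ·ΔH°_rxn = 6.1466 × -81.2 = -499.1 kJ/s
Sensible, feed 183→25 °C: -482.48 kJ/s
Outlet flows (mol/s): A 13.807, B 6.1466
Sensible, products 25→156 °C: 432.24 kJ/s
Q = ΔH = -549.34 kJ/s = -549.34 kW
Heat removed = 32961 kJ/min

Q_out = 33000 kJ/min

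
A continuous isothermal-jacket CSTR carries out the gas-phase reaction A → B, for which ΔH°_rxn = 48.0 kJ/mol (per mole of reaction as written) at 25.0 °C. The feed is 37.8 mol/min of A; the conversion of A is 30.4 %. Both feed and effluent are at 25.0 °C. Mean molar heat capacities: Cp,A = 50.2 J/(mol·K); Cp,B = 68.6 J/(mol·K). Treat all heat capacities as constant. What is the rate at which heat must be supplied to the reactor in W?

Extent of reaction ξ = 0.304 × 37.8 = 11.491 mol/min
Reaction term: ξ·ΔH°_rxn = 11.491 × 48.0 = 551.58 kJ/min
Q = ΔH = 551.58 kJ/min = 9.193 kW
Heat supplied = 9193 W

Q_in = 9190 W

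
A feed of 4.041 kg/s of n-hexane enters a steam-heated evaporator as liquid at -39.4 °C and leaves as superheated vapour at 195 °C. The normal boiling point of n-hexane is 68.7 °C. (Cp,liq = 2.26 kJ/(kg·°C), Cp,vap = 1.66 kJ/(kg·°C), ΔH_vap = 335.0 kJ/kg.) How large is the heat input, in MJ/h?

liquid -39.4→68.7 °C: 244.31 kJ/kg
vaporisation at 68.7 °C: 335 kJ/kg
vapour 68.7→195 °C: 209.66 kJ/kg
Δh = 244.31 + 335 + 209.66 = 788.96 kJ/kg
Q = ṁ·Δh = 4.041 kg/s × 788.96 kJ/kg = 3188.2 kJ/s
|Q| = 3188.2 kW = 11478 MJ/h

Q = 11500 MJ/h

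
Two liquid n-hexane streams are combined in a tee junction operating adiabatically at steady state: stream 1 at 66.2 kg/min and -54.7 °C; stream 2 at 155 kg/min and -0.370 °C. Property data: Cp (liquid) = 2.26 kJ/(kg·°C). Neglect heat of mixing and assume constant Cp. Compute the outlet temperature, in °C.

T_out = -16.6 °C

No heat crosses the boundary, so H_out = H_in.
T_out = Σ ṁᵢCp,ᵢTᵢ / Σ ṁᵢCp,ᵢ
      = -8313.4 / 499.91 = -16.63 °C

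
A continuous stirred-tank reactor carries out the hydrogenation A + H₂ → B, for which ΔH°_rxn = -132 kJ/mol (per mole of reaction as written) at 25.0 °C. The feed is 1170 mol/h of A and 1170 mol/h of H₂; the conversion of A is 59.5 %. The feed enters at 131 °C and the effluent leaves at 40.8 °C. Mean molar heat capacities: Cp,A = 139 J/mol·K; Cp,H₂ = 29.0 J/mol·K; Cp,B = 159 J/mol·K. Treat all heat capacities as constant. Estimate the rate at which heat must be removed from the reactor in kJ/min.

Extent of reaction ξ = 0.595 × 1170 = 696.15 mol/h
Reaction term: ξ·ΔH°_rxn = 696.15 × -132 = -91892 kJ/h
Sensible, feed 131→25 °C: -20835 kJ/h
Outlet flows (mol/h): A 473.85, H₂ 473.85, B 696.15
Sensible, products 25→40.8 °C: 3006.7 kJ/h
Q = ΔH = -109720 kJ/h = -30.478 kW
Heat removed = 1828.7 kJ/min

Q_out = 1830 kJ/min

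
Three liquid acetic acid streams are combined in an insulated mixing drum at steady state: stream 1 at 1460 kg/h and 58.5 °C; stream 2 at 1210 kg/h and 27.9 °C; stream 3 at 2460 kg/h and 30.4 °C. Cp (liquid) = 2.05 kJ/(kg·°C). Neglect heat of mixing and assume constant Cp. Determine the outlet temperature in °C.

No heat crosses the boundary, so H_out = H_in.
T_out = Σ ṁᵢCp,ᵢTᵢ / Σ ṁᵢCp,ᵢ
      = 397600 / 10516 = 37.808 °C

T_out = 37.8 °C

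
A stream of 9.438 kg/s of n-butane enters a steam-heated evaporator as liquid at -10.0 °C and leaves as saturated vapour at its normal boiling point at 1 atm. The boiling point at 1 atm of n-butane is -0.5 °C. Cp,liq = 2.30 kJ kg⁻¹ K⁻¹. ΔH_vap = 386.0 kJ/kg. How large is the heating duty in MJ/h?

Q = 13900 MJ/h

liquid -10.0→-0.5 °C: 21.85 kJ/kg
vaporisation at -0.5 °C: 386 kJ/kg
Δh = 21.85 + 386 = 407.85 kJ/kg
Q = ṁ·Δh = 9.438 kg/s × 407.85 kJ/kg = 3849.3 kJ/s
|Q| = 3849.3 kW = 13857 MJ/h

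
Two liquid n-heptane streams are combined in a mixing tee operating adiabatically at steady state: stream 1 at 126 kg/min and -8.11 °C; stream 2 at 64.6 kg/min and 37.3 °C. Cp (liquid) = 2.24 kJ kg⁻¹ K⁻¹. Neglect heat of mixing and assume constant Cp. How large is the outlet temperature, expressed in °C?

Energy balance with Q = 0: Σ ṁᵢCp,ᵢ(T_out − Tᵢ) = 0
Σ ṁᵢCp,ᵢTᵢ = 126×2.24×-8.11 + 64.6×2.24×37.3 = 3108.5
Σ ṁᵢCp,ᵢ = 126×2.24 + 64.6×2.24 = 426.94
T_out = 3108.5 / 426.94 = 7.2808 °C

T_out = 7.28 °C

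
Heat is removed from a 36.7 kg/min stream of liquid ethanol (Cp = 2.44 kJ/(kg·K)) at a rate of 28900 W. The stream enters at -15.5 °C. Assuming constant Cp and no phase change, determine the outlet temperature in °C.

T_out = -34.9 °C

Q = 28900 W = 1734 kJ/min
ΔT = Q/(ṁ·Cp) = 1734/(36.7×2.44) = 19.364 K
T_out = -15.5 − 19.364 = -34.864 °C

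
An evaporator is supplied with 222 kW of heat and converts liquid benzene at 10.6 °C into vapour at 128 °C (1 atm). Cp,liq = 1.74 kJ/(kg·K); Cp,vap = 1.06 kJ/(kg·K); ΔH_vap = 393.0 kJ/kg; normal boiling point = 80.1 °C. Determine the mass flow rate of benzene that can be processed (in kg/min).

Δh = 1.74×(80.1−10.6) + 393.0 + 1.06×(128−80.1) = 564.7 kJ/kg
Q = 222 kW = 222 kJ/s = 13320 kJ/min
ṁ = Q/Δh = 13320 / 564.7 = 23.588 kg/min

ṁ = 23.6 kg/min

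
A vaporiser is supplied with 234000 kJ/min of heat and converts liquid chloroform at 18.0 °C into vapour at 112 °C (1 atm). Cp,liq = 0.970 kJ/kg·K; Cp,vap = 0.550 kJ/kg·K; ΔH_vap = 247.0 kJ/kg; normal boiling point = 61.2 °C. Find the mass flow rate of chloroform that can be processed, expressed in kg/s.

ṁ = 12.3 kg/s

Δh = 0.970×(61.2−18.0) + 247.0 + 0.550×(112−61.2) = 316.84 kJ/kg
Q = 234000 kJ/min = 3900 kJ/s = 3900 kJ/s
ṁ = Q/Δh = 3900 / 316.84 = 12.309 kg/s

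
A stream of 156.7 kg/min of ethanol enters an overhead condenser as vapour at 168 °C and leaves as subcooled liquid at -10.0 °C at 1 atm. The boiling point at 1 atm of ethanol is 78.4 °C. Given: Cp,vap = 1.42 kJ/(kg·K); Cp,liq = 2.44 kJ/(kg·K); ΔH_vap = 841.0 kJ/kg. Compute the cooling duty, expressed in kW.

Q_c = 3090 kW

vapour 168→78.4 °C: -127.23 kJ/kg
condensation at 78.4 °C: -841 kJ/kg
liquid 78.4→-10.0 °C: -215.7 kJ/kg
Δh = -127.23 + -841 + -215.7 = -1183.9 kJ/kg
Q = ṁ·Δh = 156.7 kg/min × -1183.9 kJ/kg = -185520 kJ/min
|Q| = 3092 kW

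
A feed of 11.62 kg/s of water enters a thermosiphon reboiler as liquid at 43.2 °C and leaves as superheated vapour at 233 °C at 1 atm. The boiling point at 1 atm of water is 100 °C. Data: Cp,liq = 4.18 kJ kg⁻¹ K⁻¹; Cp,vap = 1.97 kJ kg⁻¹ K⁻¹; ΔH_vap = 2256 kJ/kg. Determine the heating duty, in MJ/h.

Q = 115000 MJ/h

liquid 43.2→100 °C: 237.42 kJ/kg
vaporisation at 100 °C: 2256 kJ/kg
vapour 100→233 °C: 262.01 kJ/kg
Δh = 237.42 + 2256 + 262.01 = 2755.4 kJ/kg
Q = ṁ·Δh = 11.62 kg/s × 2755.4 kJ/kg = 32018 kJ/s
|Q| = 32018 kW = 115270 MJ/h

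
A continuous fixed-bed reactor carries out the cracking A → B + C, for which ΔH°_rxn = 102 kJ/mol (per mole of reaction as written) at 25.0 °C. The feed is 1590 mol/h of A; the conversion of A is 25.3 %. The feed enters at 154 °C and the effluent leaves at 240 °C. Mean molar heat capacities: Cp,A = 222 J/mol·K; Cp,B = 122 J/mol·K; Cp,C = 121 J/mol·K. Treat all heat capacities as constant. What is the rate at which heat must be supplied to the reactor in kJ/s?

Q_in = 20.3 kJ/s

Extent of reaction ξ = 0.253 × 1590 = 402.27 mol/h
Reaction term: ξ·ΔH°_rxn = 402.27 × 102 = 41032 kJ/h
Sensible, feed 154→25 °C: -45534 kJ/h
Outlet flows (mol/h): A 1187.7, B 402.27, C 402.27
Sensible, products 25→240 °C: 77707 kJ/h
Q = ΔH = 73204 kJ/h = 20.334 kW
Heat supplied = 20.334 kJ/s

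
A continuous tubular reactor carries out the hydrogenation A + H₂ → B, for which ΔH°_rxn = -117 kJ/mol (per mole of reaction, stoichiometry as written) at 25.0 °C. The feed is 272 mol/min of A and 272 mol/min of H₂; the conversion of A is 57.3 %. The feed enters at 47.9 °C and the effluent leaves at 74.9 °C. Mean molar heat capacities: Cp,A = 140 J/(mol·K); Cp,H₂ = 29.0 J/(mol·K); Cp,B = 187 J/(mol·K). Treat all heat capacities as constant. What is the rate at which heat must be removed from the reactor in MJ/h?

Extent of reaction ξ = 0.573 × 272 = 155.86 mol/min
Reaction term: ξ·ΔH°_rxn = 155.86 × -117 = -18235 kJ/min
Sensible, feed 47.9→25 °C: -1052.7 kJ/min
Outlet flows (mol/min): A 116.14, H₂ 116.14, B 155.86
Sensible, products 25→74.9 °C: 2433.8 kJ/min
Q = ΔH = -16854 kJ/min = -280.9 kW
Heat removed = 1011.2 MJ/h

Q_out = 1010 MJ/h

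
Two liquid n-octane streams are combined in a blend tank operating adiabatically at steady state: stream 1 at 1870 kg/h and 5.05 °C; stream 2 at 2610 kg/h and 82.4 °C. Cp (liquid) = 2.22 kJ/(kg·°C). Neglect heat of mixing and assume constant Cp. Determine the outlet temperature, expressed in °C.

T_out = 50.1 °C

Adiabatic, steady state ⇒ Σ ṁᵢCp,ᵢ(T_out − Tᵢ) = 0
T_out = Σ ṁᵢCp,ᵢTᵢ / Σ ṁᵢCp,ᵢ
      = 498410 / 9945.6 = 50.113 °C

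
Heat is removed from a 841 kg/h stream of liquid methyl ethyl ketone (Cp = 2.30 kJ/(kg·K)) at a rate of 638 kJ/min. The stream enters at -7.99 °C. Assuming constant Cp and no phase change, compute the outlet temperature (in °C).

Q = 638 kJ/min = 38280 kJ/h
ΔT = Q/(ṁ·Cp) = 38280/(841×2.30) = 19.79 K
T_out = -7.99 − 19.79 = -27.78 °C

T_out = -27.8 °C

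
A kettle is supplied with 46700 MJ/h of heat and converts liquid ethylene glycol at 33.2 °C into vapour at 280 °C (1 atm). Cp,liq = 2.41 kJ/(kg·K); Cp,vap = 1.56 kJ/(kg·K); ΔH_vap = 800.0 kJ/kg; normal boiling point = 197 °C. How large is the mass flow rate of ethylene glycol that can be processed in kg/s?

Δh = 2.41×(197−33.2) + 800.0 + 1.56×(280−197) = 1324.2 kJ/kg
Q = 46700 MJ/h = 12972 kJ/s = 12972 kJ/s
ṁ = Q/Δh = 12972 / 1324.2 = 9.796 kg/s

ṁ = 9.80 kg/s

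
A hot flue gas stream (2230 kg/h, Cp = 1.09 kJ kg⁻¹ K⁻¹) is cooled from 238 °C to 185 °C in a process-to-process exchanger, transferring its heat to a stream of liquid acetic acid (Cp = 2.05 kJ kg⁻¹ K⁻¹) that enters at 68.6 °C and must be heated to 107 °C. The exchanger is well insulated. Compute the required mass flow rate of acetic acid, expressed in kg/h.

ṁ_c = 1640 kg/h

Heat released by hot stream: Q = 2230 × 1.09 × (238 − 185) = 128830 kJ/h
Energy balance on cold side (adiabatic exchanger): Q = ṁ_c·Cp_c·(T_c,out − T_c,in)
ṁ_c = 128830 / [2.05 × (107 − 68.6)] = 1636.5 kg/h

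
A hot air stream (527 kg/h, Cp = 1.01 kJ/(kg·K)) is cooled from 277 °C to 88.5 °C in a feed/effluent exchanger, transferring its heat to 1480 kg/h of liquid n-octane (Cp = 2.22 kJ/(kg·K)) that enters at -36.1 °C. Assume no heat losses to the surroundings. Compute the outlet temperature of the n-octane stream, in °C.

T_c,out = -5.56 °C

Heat released by hot stream: Q = 527 × 1.01 × (277 − 88.5) = 100330 kJ/h
Energy balance on cold side (adiabatic exchanger): Q = ṁ_c·Cp_c·(T_c,out − T_c,in)
T_c,out = -36.1 + 100330/(1480 × 2.22) = -5.5628 °C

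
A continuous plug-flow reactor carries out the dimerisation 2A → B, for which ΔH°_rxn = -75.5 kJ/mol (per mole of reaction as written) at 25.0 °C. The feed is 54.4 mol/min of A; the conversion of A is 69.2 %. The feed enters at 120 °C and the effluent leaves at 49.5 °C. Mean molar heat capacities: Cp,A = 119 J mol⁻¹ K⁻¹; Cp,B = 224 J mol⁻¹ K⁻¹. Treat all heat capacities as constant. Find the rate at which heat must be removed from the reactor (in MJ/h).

Extent of reaction ξ = 0.692 × 54.4 / 2 = 18.822 mol/min
Reaction term: ξ·ΔH°_rxn = 18.822 × -75.5 = -1421.1 kJ/min
Sensible, feed 120→25 °C: -614.99 kJ/min
Outlet flows (mol/min): A 16.755, B 18.822
Sensible, products 25→49.5 °C: 152.15 kJ/min
Q = ΔH = -1883.9 kJ/min = -31.399 kW
Heat removed = 113.04 MJ/h

Q_out = 113 MJ/h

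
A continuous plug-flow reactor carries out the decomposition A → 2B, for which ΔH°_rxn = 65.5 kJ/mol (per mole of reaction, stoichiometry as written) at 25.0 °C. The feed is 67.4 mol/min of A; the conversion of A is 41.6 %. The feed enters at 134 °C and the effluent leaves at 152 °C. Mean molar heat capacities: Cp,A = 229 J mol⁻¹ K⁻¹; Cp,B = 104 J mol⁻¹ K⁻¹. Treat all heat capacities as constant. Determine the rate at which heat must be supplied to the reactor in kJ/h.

Extent of reaction ξ = 0.416 × 67.4 = 28.038 mol/min
Reaction term: ξ·ΔH°_rxn = 28.038 × 65.5 = 1836.5 kJ/min
Sensible, feed 134→25 °C: -1682.4 kJ/min
Outlet flows (mol/min): A 39.362, B 56.077
Sensible, products 25→152 °C: 1885.4 kJ/min
Q = ΔH = 2039.6 kJ/min = 33.993 kW
Heat supplied = 122370 kJ/h

Q_in = 122000 kJ/h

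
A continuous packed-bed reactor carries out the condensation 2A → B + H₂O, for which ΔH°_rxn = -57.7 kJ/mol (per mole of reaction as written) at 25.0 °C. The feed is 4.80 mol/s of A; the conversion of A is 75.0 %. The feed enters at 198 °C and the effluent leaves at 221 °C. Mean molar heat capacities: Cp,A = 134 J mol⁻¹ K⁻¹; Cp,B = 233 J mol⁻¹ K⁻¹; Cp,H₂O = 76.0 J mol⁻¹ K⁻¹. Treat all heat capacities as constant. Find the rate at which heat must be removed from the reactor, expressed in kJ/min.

Q_out = 4480 kJ/min

Extent of reaction ξ = 0.750 × 4.80 / 2 = 1.8 mol/s
Reaction term: ξ·ΔH°_rxn = 1.8 × -57.7 = -103.86 kJ/s
Sensible, feed 198→25 °C: -111.27 kJ/s
Outlet flows (mol/s): A 1.2, B 1.8, H₂O 1.8
Sensible, products 25→221 °C: 140.53 kJ/s
Q = ΔH = -74.602 kJ/s = -74.602 kW
Heat removed = 4476.1 kJ/min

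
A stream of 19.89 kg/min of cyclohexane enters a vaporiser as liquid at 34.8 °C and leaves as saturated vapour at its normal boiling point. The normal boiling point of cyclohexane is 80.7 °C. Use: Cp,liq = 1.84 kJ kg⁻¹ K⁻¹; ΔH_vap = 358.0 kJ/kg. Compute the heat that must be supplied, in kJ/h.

Q = 528000 kJ/h

liquid 34.8→80.7 °C: 84.456 kJ/kg
vaporisation at 80.7 °C: 358 kJ/kg
Δh = 84.456 + 358 = 442.46 kJ/kg
Q = ṁ·Δh = 19.89 kg/min × 442.46 kJ/kg = 8800.4 kJ/min
|Q| = 146.67 kW = 528030 kJ/h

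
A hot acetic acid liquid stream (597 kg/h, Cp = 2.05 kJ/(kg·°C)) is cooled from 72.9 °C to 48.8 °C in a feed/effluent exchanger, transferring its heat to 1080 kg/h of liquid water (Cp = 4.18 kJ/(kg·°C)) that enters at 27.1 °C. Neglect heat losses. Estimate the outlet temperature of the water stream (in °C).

T_c,out = 33.6 °C

Heat released by hot stream: Q = 597 × 2.05 × (72.9 − 48.8) = 29495 kJ/h
Energy balance on cold side (adiabatic exchanger): Q = ṁ_c·Cp_c·(T_c,out − T_c,in)
T_c,out = 27.1 + 29495/(1080 × 4.18) = 33.633 °C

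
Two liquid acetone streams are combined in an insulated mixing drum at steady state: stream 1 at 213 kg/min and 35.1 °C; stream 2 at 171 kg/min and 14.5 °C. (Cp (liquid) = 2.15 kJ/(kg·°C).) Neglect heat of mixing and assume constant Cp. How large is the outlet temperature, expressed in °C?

T_out = 25.9 °C

Adiabatic, steady state ⇒ Σ ṁᵢCp,ᵢ(T_out − Tᵢ) = 0
T_out = Σ ṁᵢCp,ᵢTᵢ / Σ ṁᵢCp,ᵢ
      = 21405 / 825.6 = 25.927 °C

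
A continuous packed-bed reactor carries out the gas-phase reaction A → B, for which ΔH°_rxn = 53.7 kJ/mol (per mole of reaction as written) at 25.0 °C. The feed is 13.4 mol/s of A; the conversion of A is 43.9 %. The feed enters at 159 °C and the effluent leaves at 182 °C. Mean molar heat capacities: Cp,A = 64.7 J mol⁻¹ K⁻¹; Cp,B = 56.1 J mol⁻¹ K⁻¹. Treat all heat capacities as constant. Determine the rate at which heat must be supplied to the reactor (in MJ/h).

Q_in = 1180 MJ/h

Extent of reaction ξ = 0.439 × 13.4 = 5.8826 mol/s
Reaction term: ξ·ΔH°_rxn = 5.8826 × 53.7 = 315.9 kJ/s
Sensible, feed 159→25 °C: -116.18 kJ/s
Outlet flows (mol/s): A 7.5174, B 5.8826
Sensible, products 25→182 °C: 128.17 kJ/s
Q = ΔH = 327.89 kJ/s = 327.89 kW
Heat supplied = 1180.4 MJ/h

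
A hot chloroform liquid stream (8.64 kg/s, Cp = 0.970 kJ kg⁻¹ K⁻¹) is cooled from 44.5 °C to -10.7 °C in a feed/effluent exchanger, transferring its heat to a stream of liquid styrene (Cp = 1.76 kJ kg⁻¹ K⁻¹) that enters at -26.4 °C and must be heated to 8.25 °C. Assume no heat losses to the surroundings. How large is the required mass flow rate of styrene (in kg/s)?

Heat released by hot stream: Q = 8.64 × 0.970 × (44.5 − -10.7) = 462.62 kJ/s
Energy balance on cold side (adiabatic exchanger): Q = ṁ_c·Cp_c·(T_c,out − T_c,in)
ṁ_c = 462.62 / [1.76 × (8.25 − -26.4)] = 7.5859 kg/s

ṁ_c = 7.59 kg/s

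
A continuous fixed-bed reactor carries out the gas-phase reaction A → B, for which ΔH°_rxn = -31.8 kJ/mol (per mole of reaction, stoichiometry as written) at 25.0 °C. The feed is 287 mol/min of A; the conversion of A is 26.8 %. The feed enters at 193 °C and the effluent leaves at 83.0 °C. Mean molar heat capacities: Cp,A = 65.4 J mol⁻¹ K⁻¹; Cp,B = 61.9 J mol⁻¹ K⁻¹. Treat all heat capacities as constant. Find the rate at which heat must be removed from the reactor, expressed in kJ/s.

Q_out = 75.4 kJ/s

Extent of reaction ξ = 0.268 × 287 = 76.916 mol/min
Reaction term: ξ·ΔH°_rxn = 76.916 × -31.8 = -2445.9 kJ/min
Sensible, feed 193→25 °C: -3153.3 kJ/min
Outlet flows (mol/min): A 210.08, B 76.916
Sensible, products 25→83.0 °C: 1073 kJ/min
Q = ΔH = -4526.2 kJ/min = -75.437 kW
Heat removed = 75.437 kJ/s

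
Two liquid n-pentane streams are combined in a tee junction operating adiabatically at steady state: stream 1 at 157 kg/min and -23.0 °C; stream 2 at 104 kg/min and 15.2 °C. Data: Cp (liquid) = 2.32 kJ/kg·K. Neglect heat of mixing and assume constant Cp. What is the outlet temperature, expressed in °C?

Energy balance with Q = 0: Σ ṁᵢCp,ᵢ(T_out − Tᵢ) = 0
T_out = Σ ṁᵢCp,ᵢTᵢ / Σ ṁᵢCp,ᵢ
      = -4710.1 / 605.52 = -7.7785 °C

T_out = -7.78 °C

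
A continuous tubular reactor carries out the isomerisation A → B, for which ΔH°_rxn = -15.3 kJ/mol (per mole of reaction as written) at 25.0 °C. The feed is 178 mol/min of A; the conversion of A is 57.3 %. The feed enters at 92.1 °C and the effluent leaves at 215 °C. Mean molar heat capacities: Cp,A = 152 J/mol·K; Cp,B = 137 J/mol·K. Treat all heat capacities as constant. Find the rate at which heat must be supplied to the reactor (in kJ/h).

Q_in = 88400 kJ/h

Extent of reaction ξ = 0.573 × 178 = 101.99 mol/min
Reaction term: ξ·ΔH°_rxn = 101.99 × -15.3 = -1560.5 kJ/min
Sensible, feed 92.1→25 °C: -1815.5 kJ/min
Outlet flows (mol/min): A 76.006, B 101.99
Sensible, products 25→215 °C: 4850 kJ/min
Q = ΔH = 1474 kJ/min = 24.567 kW
Heat supplied = 88439 kJ/h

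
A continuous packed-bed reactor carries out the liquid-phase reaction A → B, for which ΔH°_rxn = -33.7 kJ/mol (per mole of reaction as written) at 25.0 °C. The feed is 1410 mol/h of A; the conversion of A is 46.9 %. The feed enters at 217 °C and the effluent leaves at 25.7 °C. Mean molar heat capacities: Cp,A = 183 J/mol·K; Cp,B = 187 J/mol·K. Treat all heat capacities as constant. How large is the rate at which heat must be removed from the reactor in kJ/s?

Q_out = 19.9 kJ/s

Extent of reaction ξ = 0.469 × 1410 = 661.29 mol/h
Reaction term: ξ·ΔH°_rxn = 661.29 × -33.7 = -22285 kJ/h
Sensible, feed 217→25 °C: -49542 kJ/h
Outlet flows (mol/h): A 748.71, B 661.29
Sensible, products 25→25.7 °C: 182.47 kJ/h
Q = ΔH = -71645 kJ/h = -19.901 kW
Heat removed = 19.901 kJ/s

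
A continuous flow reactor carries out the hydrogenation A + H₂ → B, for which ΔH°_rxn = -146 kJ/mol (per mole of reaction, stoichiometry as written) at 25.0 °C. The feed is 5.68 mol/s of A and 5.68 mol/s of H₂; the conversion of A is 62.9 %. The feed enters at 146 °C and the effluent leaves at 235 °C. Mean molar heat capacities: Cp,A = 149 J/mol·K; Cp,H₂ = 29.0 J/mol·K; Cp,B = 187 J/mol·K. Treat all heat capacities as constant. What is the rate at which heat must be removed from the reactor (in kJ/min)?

Q_out = 25500 kJ/min

Extent of reaction ξ = 0.629 × 5.68 = 3.5727 mol/s
Reaction term: ξ·ΔH°_rxn = 3.5727 × -146 = -521.62 kJ/s
Sensible, feed 146→25 °C: -122.34 kJ/s
Outlet flows (mol/s): A 2.1073, H₂ 2.1073, B 3.5727
Sensible, products 25→235 °C: 219.07 kJ/s
Q = ΔH = -424.88 kJ/s = -424.88 kW
Heat removed = 25493 kJ/min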